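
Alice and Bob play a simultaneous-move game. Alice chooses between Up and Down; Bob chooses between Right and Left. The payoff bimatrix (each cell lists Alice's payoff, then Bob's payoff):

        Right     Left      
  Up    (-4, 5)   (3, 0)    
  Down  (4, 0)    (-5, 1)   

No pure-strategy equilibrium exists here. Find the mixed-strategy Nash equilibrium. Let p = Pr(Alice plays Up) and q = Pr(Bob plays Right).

Alice's mix must leave Bob indifferent between Right and Left.
  Bob's payoff from Right: p·5 + (1−p)·0 = 5p
  Bob's payoff from Left: p·0 + (1−p)·1 = -p + 1
  5p = -p + 1  ⇒  6p = 1  ⇒  p = 1/6.
Bob's mix must leave Alice indifferent between Up and Down.
  Alice's expected payoff from Up: q·(-4) + (1−q)·3 = -7q + 3
  Alice's expected payoff from Down: q·4 + (1−q)·(-5) = 9q - 5
  -7q + 3 = 9q - 5  ⇒  -16q = -8  ⇒  q = 1/2.

p = 1/6, q = 1/2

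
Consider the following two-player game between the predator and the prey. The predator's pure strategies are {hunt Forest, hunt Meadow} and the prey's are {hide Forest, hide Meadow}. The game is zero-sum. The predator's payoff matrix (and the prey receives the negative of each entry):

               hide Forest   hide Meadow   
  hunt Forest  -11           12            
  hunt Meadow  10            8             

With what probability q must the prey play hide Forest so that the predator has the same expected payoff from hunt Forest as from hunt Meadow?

The prey's mix must leave the predator indifferent between hunt Forest and hunt Meadow.
  the predator's payoff to hunt Forest: q·(-11) + (1−q)·12 = -23q + 12
  the predator's payoff to hunt Meadow: q·10 + (1−q)·8 = 2q + 8
  -23q + 12 = 2q + 8  ⇒  -25q = -4  ⇒  q = 4/25.

q = 4/25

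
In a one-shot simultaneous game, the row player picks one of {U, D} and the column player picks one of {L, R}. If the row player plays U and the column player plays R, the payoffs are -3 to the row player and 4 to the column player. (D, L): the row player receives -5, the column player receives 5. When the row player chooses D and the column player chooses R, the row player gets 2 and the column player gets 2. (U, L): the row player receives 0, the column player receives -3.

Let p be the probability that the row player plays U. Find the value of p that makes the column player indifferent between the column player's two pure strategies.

p = 3/10

The column player's indifference between L and R determines the row player's mixing probability p:
  the column player's expected payoff from L: p·(-3) + (1−p)·5 = -8p + 5
  the column player's expected payoff from R: p·4 + (1−p)·2 = 2p + 2
  -8p + 5 = 2p + 2  ⇒  -10p = -3  ⇒  p = 3/10.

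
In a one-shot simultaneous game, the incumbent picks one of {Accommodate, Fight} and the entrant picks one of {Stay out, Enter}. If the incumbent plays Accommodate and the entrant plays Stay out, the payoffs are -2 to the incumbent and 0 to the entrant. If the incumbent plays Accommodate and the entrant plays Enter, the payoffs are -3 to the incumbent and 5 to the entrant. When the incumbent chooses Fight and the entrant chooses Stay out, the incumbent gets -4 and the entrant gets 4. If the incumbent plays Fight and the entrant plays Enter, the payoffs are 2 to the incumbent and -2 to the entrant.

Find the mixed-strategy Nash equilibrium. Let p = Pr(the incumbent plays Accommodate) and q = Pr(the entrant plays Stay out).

p = 6/11, q = 5/7

The entrant's indifference between Stay out and Enter determines the incumbent's mixing probability p:
  the entrant's payoff from Stay out: p·0 + (1−p)·4 = -4p + 4
  the entrant's payoff from Enter: p·5 + (1−p)·(-2) = 7p - 2
  -4p + 4 = 7p - 2  ⇒  -11p = -6  ⇒  p = 6/11.
For the incumbent to be willing to mix, the incumbent must be indifferent between Accommodate and Fight, which pins down the entrant's mix.
  the incumbent's payoff to Accommodate: q·(-2) + (1−q)·(-3) = q - 3
  the incumbent's payoff to Fight: q·(-4) + (1−q)·2 = -6q + 2
  q - 3 = -6q + 2  ⇒  7q = 5  ⇒  q = 5/7.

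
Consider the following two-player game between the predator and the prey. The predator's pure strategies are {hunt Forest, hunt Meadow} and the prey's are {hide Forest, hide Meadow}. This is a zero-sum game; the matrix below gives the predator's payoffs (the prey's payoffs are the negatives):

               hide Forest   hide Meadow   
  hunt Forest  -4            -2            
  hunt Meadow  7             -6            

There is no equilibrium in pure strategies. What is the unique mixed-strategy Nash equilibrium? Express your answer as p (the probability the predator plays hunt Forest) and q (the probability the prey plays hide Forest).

For the prey to be willing to mix, the prey must be indifferent between hide Forest and hide Meadow, which pins down the predator's mix.
  the prey's expected payoff from hide Forest: p·4 + (1−p)·(-7) = 11p - 7
  the prey's expected payoff from hide Meadow: p·2 + (1−p)·6 = -4p + 6
  11p - 7 = -4p + 6  ⇒  15p = 13  ⇒  p = 13/15.
The prey's mix must leave the predator indifferent between hunt Forest and hunt Meadow.
  the predator's payoff to hunt Forest: q·(-4) + (1−q)·(-2) = -2q - 2
  the predator's payoff to hunt Meadow: q·7 + (1−q)·(-6) = 13q - 6
  -2q - 2 = 13q - 6  ⇒  -15q = -4  ⇒  q = 4/15.

p = 13/15, q = 4/15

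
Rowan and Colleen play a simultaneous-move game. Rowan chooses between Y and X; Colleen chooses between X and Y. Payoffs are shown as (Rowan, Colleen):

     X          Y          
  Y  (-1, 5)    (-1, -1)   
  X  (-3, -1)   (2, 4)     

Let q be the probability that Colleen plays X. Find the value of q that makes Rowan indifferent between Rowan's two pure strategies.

Colleen's mix must leave Rowan indifferent between Y and X.
  Rowan's payoff to Y: q·(-1) + (1−q)·(-1) = -1
  Rowan's payoff to X: q·(-3) + (1−q)·2 = -5q + 2
  -1 = -5q + 2  ⇒  5q = 3  ⇒  q = 3/5.

q = 3/5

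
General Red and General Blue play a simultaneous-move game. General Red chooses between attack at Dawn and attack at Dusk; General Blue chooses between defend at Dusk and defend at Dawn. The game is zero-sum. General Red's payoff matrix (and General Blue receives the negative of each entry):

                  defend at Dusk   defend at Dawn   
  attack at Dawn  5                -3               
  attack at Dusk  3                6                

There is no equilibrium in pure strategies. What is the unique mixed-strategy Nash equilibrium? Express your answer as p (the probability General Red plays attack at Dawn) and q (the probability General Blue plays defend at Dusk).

General Red's mix must leave General Blue indifferent between defend at Dusk and defend at Dawn.
  General Blue's payoff from defend at Dusk: p·(-5) + (1−p)·(-3) = -2p - 3
  General Blue's payoff from defend at Dawn: p·3 + (1−p)·(-6) = 9p - 6
  -2p - 3 = 9p - 6  ⇒  -11p = -3  ⇒  p = 3/11.
General Blue's mix must leave General Red indifferent between attack at Dawn and attack at Dusk.
  General Red's payoff from attack at Dawn: q·5 + (1−q)·(-3) = 8q - 3
  General Red's payoff from attack at Dusk: q·3 + (1−q)·6 = -3q + 6
  8q - 3 = -3q + 6  ⇒  11q = 9  ⇒  q = 9/11.

p = 3/11, q = 9/11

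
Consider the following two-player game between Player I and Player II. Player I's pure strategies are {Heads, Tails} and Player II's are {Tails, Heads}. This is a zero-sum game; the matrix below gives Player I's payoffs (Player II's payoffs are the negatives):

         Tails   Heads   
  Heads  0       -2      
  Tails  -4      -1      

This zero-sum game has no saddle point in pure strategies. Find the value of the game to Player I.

v = -8/5

In a mixed equilibrium Player I is indifferent between Heads and Tails; this condition fixes q.
  Player I's payoff to Heads: q·0 + (1−q)·(-2) = 2q - 2
  Player I's payoff to Tails: q·(-4) + (1−q)·(-1) = -3q - 1
  2q - 2 = -3q - 1  ⇒  5q = 1  ⇒  q = 1/5.
The value is Player I's expected payoff against this mix (using Heads): (1/5)·0 + (4/5)·(-2) = -8/5.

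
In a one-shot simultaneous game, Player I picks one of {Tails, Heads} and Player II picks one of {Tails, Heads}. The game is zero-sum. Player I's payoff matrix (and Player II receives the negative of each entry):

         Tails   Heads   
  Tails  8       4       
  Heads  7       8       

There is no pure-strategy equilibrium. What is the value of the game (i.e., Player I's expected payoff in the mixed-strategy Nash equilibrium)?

Player I's indifference between Tails and Heads determines Player II's mixing probability q:
  Player I's expected payoff from Tails: q·8 + (1−q)·4 = 4q + 4
  Player I's expected payoff from Heads: q·7 + (1−q)·8 = -q + 8
  4q + 4 = -q + 8  ⇒  5q = 4  ⇒  q = 4/5.
The value is Player I's expected payoff against this mix (using Tails): (4/5)·8 + (1/5)·4 = 36/5.

v = 36/5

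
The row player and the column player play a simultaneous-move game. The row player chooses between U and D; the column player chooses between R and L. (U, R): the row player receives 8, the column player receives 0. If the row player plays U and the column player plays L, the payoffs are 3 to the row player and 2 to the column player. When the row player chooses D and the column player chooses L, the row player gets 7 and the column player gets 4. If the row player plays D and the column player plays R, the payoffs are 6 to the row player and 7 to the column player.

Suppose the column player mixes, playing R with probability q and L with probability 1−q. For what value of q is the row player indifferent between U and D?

Set the row player's expected payoff from U equal to that from D:
  the row player's payoff to U: q·8 + (1−q)·3 = 5q + 3
  the row player's payoff to D: q·6 + (1−q)·7 = -q + 7
  5q + 3 = -q + 7  ⇒  6q = 4  ⇒  q = 2/3.

q = 2/3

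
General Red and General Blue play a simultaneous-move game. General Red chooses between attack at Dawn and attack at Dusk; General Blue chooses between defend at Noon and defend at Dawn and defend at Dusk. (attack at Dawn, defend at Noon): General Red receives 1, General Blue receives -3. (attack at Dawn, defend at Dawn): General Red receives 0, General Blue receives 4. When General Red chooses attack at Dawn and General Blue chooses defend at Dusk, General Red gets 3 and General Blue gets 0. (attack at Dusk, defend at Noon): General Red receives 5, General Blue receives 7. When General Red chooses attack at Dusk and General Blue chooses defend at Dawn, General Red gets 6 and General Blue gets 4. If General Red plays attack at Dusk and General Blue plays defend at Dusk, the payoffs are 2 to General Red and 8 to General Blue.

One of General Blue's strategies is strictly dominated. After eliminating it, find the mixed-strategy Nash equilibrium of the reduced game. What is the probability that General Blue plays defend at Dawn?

q = 1/7

General Blue's strategy defend at Noon is strictly dominated by defend at Dusk: 0 > -3 and 8 > 7. Eliminate defend at Noon.
General Red's indifference between attack at Dawn and attack at Dusk determines General Blue's mixing probability q:
  General Red's payoff from attack at Dawn: q·0 + (1−q)·3 = -3q + 3
  General Red's payoff from attack at Dusk: q·6 + (1−q)·2 = 4q + 2
  -3q + 3 = 4q + 2  ⇒  -7q = -1  ⇒  q = 1/7.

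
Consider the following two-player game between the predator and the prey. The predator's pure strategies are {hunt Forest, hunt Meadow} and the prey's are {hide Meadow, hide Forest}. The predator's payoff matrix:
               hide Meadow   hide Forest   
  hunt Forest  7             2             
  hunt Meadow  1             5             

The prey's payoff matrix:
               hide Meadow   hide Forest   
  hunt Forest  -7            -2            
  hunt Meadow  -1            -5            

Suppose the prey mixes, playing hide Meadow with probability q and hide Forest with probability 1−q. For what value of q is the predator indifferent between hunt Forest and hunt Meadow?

q = 1/3

In a mixed equilibrium the predator is indifferent between hunt Forest and hunt Meadow; this condition fixes q.
  the predator's payoff from hunt Forest: q·7 + (1−q)·2 = 5q + 2
  the predator's payoff from hunt Meadow: q·1 + (1−q)·5 = -4q + 5
  5q + 2 = -4q + 5  ⇒  9q = 3  ⇒  q = 1/3.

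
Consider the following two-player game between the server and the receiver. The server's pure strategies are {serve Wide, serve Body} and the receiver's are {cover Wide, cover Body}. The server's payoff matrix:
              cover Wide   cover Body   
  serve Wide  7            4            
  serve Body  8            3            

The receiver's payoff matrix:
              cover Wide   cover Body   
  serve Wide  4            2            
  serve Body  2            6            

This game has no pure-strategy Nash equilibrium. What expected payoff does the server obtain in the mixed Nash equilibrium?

11/2

The receiver's mix must leave the server indifferent between serve Wide and serve Body.
  the server's payoff to serve Wide: q·7 + (1−q)·4 = 3q + 4
  the server's payoff to serve Body: q·8 + (1−q)·3 = 5q + 3
  3q + 4 = 5q + 3  ⇒  -2q = -1  ⇒  q = 1/2.
At equilibrium the server is indifferent across rows, so the server's payoff equals the payoff from serve Wide: (1/2)·7 + (1/2)·4 = 11/2.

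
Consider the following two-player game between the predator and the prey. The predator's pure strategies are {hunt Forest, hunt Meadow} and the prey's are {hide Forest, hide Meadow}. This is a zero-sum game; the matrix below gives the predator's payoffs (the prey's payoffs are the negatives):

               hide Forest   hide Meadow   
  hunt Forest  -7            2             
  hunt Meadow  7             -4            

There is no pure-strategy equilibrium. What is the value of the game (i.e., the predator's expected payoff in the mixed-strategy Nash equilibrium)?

In a mixed equilibrium the predator is indifferent between hunt Forest and hunt Meadow; this condition fixes q.
  the predator's expected payoff from hunt Forest: q·(-7) + (1−q)·2 = -9q + 2
  the predator's expected payoff from hunt Meadow: q·7 + (1−q)·(-4) = 11q - 4
  -9q + 2 = 11q - 4  ⇒  -20q = -6  ⇒  q = 3/10.
The value is the predator's expected payoff against this mix (using hunt Forest): (3/10)·(-7) + (7/10)·2 = -7/10.

v = -7/10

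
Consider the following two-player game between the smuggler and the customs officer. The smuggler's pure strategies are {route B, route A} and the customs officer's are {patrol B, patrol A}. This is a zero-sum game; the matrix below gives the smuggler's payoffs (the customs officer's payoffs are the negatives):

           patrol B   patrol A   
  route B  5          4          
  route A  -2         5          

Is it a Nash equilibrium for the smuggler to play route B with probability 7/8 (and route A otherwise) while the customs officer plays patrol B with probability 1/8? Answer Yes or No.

Check the customs officer's indifference given the smuggler's mix p = 7/8:
  payoff from patrol B = -33/8; payoff from patrol A = -33/8 — equal.
Check the smuggler's indifference given the customs officer's mix q = 1/8:
  payoff from route B = 33/8; payoff from route A = 33/8 — equal.
Both players are indifferent, so neither can profitably deviate.

Yes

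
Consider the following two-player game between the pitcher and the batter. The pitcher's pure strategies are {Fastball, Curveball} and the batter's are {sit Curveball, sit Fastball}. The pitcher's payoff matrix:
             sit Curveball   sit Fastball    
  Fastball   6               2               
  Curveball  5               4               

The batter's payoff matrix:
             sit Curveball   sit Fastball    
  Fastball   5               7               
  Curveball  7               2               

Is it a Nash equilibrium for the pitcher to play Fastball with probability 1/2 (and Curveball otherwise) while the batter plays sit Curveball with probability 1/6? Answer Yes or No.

Given the pitcher's mix p = 1/2, the batter's payoff from sit Curveball is 6 but from sit Fastball is 9/2. The batter strictly prefers sit Curveball, so the batter would not mix.
So the proposed profile is not a Nash equilibrium.

No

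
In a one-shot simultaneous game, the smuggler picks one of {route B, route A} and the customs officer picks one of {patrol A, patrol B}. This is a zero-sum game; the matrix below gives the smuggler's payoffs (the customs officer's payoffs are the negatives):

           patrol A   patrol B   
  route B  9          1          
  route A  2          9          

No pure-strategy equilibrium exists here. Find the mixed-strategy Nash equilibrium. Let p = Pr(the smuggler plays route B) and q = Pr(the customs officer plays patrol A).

p = 7/15, q = 8/15

The customs officer's indifference between patrol A and patrol B determines the smuggler's mixing probability p:
  the customs officer's payoff from patrol A: p·(-9) + (1−p)·(-2) = -7p - 2
  the customs officer's payoff from patrol B: p·(-1) + (1−p)·(-9) = 8p - 9
  -7p - 2 = 8p - 9  ⇒  -15p = -7  ⇒  p = 7/15.
For the smuggler to be willing to mix, the smuggler must be indifferent between route B and route A, which pins down the customs officer's mix.
  the smuggler's payoff to route B: q·9 + (1−q)·1 = 8q + 1
  the smuggler's payoff to route A: q·2 + (1−q)·9 = -7q + 9
  8q + 1 = -7q + 9  ⇒  15q = 8  ⇒  q = 8/15.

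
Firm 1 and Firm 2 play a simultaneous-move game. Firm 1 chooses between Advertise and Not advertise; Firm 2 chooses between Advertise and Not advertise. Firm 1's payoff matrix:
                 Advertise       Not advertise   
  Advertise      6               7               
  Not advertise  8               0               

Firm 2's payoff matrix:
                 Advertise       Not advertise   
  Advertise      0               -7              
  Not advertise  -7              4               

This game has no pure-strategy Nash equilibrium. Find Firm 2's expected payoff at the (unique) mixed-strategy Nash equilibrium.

-49/18

Set Firm 2's expected payoff from Advertise equal to that from Not advertise:
  Firm 2's expected payoff from Advertise: p·0 + (1−p)·(-7) = 7p - 7
  Firm 2's expected payoff from Not advertise: p·(-7) + (1−p)·4 = -11p + 4
  7p - 7 = -11p + 4  ⇒  18p = 11  ⇒  p = 11/18.
At equilibrium Firm 2 is indifferent across columns, so Firm 2's payoff equals the payoff from Advertise: (11/18)·0 + (7/18)·(-7) = -49/18.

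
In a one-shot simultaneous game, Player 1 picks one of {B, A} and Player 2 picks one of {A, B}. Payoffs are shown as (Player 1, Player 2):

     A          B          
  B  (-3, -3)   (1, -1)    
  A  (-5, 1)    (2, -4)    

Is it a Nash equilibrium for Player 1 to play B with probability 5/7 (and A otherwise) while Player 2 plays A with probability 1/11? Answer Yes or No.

No

Given Player 2's mix q = 1/11, Player 1's payoff from B is 7/11 but from A is 15/11. Player 1 strictly prefers A, so Player 1 would not mix.
So the proposed profile is not a Nash equilibrium.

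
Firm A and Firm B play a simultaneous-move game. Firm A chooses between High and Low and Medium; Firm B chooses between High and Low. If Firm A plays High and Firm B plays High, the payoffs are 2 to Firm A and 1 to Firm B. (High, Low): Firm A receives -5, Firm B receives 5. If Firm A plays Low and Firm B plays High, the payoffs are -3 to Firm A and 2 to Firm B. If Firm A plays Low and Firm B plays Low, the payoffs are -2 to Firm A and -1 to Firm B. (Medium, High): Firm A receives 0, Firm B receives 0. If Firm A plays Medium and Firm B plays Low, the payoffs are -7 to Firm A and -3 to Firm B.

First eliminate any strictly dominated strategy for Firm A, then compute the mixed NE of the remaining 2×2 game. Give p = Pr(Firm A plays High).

Firm A's strategy Medium is strictly dominated by High: 2 > 0 and -5 > -7. Eliminate Medium.
Set Firm B's expected payoff from High equal to that from Low:
  Firm B's payoff to High: p·1 + (1−p)·2 = -p + 2
  Firm B's payoff to Low: p·5 + (1−p)·(-1) = 6p - 1
  -p + 2 = 6p - 1  ⇒  -7p = -3  ⇒  p = 3/7.

p = 3/7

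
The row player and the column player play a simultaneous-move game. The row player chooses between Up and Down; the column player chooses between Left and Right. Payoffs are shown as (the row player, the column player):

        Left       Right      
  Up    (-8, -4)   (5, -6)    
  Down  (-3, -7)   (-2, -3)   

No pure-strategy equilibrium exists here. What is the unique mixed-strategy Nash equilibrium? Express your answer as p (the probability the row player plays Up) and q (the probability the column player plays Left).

The row player's mix must leave the column player indifferent between Left and Right.
  the column player's payoff to Left: p·(-4) + (1−p)·(-7) = 3p - 7
  the column player's payoff to Right: p·(-6) + (1−p)·(-3) = -3p - 3
  3p - 7 = -3p - 3  ⇒  6p = 4  ⇒  p = 2/3.
The column player's mix must leave the row player indifferent between Up and Down.
  the row player's payoff from Up: q·(-8) + (1−q)·5 = -13q + 5
  the row player's payoff from Down: q·(-3) + (1−q)·(-2) = -q - 2
  -13q + 5 = -q - 2  ⇒  -12q = -7  ⇒  q = 7/12.

p = 2/3, q = 7/12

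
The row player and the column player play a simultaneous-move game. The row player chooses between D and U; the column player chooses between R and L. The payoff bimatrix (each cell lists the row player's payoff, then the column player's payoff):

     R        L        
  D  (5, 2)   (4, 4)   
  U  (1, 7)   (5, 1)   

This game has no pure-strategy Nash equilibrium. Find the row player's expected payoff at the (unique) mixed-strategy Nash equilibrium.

21/5

The column player's mix must leave the row player indifferent between D and U.
  the row player's payoff to D: q·5 + (1−q)·4 = q + 4
  the row player's payoff to U: q·1 + (1−q)·5 = -4q + 5
  q + 4 = -4q + 5  ⇒  5q = 1  ⇒  q = 1/5.
At equilibrium the row player is indifferent across rows, so the row player's payoff equals the payoff from D: (1/5)·5 + (4/5)·4 = 21/5.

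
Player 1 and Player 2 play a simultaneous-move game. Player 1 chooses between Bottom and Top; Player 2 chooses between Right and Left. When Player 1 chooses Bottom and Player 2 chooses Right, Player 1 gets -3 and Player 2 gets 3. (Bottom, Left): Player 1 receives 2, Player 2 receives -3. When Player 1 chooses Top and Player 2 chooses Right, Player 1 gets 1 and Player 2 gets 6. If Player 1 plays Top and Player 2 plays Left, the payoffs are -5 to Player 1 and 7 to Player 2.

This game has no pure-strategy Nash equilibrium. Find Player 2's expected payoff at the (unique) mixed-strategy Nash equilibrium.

Player 2's indifference between Right and Left determines Player 1's mixing probability p:
  Player 2's expected payoff from Right: p·3 + (1−p)·6 = -3p + 6
  Player 2's expected payoff from Left: p·(-3) + (1−p)·7 = -10p + 7
  -3p + 6 = -10p + 7  ⇒  7p = 1  ⇒  p = 1/7.
At equilibrium Player 2 is indifferent across columns, so Player 2's payoff equals the payoff from Right: (1/7)·3 + (6/7)·6 = 39/7.

39/7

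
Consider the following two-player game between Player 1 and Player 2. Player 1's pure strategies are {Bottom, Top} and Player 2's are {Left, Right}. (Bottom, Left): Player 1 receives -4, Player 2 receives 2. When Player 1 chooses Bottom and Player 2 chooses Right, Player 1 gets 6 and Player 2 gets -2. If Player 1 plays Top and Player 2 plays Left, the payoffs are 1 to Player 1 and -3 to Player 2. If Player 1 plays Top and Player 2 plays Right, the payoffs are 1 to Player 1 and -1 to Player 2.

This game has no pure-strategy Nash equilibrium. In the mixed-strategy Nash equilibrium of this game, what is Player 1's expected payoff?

Player 1's indifference between Bottom and Top determines Player 2's mixing probability q:
  Player 1's expected payoff from Bottom: q·(-4) + (1−q)·6 = -10q + 6
  Player 1's expected payoff from Top: q·1 + (1−q)·1 = 1
  -10q + 6 = 1  ⇒  -10q = -5  ⇒  q = 1/2.
At equilibrium Player 1 is indifferent across rows, so Player 1's payoff equals the payoff from Bottom: (1/2)·(-4) + (1/2)·6 = 1.

1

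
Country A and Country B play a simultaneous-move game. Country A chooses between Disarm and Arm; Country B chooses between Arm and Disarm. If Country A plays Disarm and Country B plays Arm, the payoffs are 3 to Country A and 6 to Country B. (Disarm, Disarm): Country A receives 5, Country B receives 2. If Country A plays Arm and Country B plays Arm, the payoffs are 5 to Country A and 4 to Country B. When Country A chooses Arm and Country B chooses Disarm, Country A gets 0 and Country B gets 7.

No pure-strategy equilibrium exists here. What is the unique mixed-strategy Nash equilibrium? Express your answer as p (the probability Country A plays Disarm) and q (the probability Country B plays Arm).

In a mixed equilibrium Country B is indifferent between Arm and Disarm; this condition fixes p.
  Country B's payoff from Arm: p·6 + (1−p)·4 = 2p + 4
  Country B's payoff from Disarm: p·2 + (1−p)·7 = -5p + 7
  2p + 4 = -5p + 7  ⇒  7p = 3  ⇒  p = 3/7.
In a mixed equilibrium Country A is indifferent between Disarm and Arm; this condition fixes q.
  Country A's payoff to Disarm: q·3 + (1−q)·5 = -2q + 5
  Country A's payoff to Arm: q·5 + (1−q)·0 = 5q
  -2q + 5 = 5q  ⇒  -7q = -5  ⇒  q = 5/7.

p = 3/7, q = 5/7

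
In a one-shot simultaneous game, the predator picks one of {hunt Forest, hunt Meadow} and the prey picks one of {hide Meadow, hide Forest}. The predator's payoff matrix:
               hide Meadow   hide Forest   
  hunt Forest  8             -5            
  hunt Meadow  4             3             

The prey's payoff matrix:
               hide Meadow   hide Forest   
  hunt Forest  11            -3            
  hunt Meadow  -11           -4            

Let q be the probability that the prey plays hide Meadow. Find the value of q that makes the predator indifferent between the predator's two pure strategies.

q = 2/3

For the predator to be willing to mix, the predator must be indifferent between hunt Forest and hunt Meadow, which pins down the prey's mix.
  the predator's payoff to hunt Forest: q·8 + (1−q)·(-5) = 13q - 5
  the predator's payoff to hunt Meadow: q·4 + (1−q)·3 = q + 3
  13q - 5 = q + 3  ⇒  12q = 8  ⇒  q = 2/3.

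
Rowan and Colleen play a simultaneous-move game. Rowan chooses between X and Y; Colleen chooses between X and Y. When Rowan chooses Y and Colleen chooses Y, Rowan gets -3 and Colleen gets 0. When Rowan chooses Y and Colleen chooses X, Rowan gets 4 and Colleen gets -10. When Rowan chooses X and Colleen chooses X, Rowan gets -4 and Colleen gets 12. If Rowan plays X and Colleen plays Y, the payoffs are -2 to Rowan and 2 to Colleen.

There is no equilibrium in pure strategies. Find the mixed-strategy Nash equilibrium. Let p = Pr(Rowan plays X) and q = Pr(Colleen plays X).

p = 1/2, q = 1/9

For Colleen to be willing to mix, Colleen must be indifferent between X and Y, which pins down Rowan's mix.
  Colleen's expected payoff from X: p·12 + (1−p)·(-10) = 22p - 10
  Colleen's expected payoff from Y: p·2 + (1−p)·0 = 2p
  22p - 10 = 2p  ⇒  20p = 10  ⇒  p = 1/2.
In a mixed equilibrium Rowan is indifferent between X and Y; this condition fixes q.
  Rowan's expected payoff from X: q·(-4) + (1−q)·(-2) = -2q - 2
  Rowan's expected payoff from Y: q·4 + (1−q)·(-3) = 7q - 3
  -2q - 2 = 7q - 3  ⇒  -9q = -1  ⇒  q = 1/9.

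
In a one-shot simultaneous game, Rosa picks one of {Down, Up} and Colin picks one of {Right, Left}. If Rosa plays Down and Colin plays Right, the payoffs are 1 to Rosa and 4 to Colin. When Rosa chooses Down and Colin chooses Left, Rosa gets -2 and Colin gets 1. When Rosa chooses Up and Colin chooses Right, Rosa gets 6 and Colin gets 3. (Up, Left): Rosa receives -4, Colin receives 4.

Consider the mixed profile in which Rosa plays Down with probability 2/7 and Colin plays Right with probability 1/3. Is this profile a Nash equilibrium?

No

Given Rosa's mix p = 2/7, Colin's payoff from Right is 23/7 but from Left is 22/7. Colin strictly prefers Right, so Colin would not mix.
So the proposed profile is not a Nash equilibrium.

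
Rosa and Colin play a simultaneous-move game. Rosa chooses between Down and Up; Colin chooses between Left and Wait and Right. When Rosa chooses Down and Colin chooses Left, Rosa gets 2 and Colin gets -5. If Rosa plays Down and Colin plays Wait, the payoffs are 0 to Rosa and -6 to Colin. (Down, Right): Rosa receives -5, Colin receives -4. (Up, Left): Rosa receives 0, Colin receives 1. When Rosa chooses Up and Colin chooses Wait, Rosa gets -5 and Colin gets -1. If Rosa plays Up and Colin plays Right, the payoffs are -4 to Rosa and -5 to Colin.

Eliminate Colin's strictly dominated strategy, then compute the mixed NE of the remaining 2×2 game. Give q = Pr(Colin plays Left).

q = 1/3

Colin's strategy Wait is strictly dominated by Left: -5 > -6 and 1 > -1. Eliminate Wait.
In a mixed equilibrium Rosa is indifferent between Down and Up; this condition fixes q.
  Rosa's payoff to Down: q·2 + (1−q)·(-5) = 7q - 5
  Rosa's payoff to Up: q·0 + (1−q)·(-4) = 4q - 4
  7q - 5 = 4q - 4  ⇒  3q = 1  ⇒  q = 1/3.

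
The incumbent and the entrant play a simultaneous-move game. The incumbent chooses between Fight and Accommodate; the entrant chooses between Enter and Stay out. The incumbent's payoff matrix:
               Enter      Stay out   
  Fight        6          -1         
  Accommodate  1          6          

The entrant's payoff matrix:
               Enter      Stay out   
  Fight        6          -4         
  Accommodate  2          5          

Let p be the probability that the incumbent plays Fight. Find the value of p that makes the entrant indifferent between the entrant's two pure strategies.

p = 3/13

Set the entrant's expected payoff from Enter equal to that from Stay out:
  the entrant's payoff from Enter: p·6 + (1−p)·2 = 4p + 2
  the entrant's payoff from Stay out: p·(-4) + (1−p)·5 = -9p + 5
  4p + 2 = -9p + 5  ⇒  13p = 3  ⇒  p = 3/13.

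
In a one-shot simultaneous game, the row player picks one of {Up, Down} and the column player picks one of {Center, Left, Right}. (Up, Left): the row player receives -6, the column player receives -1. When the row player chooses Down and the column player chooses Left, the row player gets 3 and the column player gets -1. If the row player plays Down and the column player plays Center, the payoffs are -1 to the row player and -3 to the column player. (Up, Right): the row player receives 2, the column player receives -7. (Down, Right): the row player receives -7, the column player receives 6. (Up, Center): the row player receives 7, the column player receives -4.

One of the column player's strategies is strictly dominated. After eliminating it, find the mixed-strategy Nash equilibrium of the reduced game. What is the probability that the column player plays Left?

The column player's strategy Center is strictly dominated by Left: -1 > -4 and -1 > -3. Eliminate Center.
For the row player to be willing to mix, the row player must be indifferent between Up and Down, which pins down the column player's mix.
  the row player's payoff from Up: q·(-6) + (1−q)·2 = -8q + 2
  the row player's payoff from Down: q·3 + (1−q)·(-7) = 10q - 7
  -8q + 2 = 10q - 7  ⇒  -18q = -9  ⇒  q = 1/2.

q = 1/2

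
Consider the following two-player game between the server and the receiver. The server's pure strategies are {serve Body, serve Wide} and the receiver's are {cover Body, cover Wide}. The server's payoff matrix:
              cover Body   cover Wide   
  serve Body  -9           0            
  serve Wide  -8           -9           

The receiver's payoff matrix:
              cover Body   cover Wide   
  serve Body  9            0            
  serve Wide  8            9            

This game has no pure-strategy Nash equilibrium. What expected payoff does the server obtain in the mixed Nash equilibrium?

For the server to be willing to mix, the server must be indifferent between serve Body and serve Wide, which pins down the receiver's mix.
  the server's payoff from serve Body: q·(-9) + (1−q)·0 = -9q
  the server's payoff from serve Wide: q·(-8) + (1−q)·(-9) = q - 9
  -9q = q - 9  ⇒  -10q = -9  ⇒  q = 9/10.
At equilibrium the server is indifferent across rows, so the server's payoff equals the payoff from serve Body: (9/10)·(-9) + (1/10)·0 = -81/10.

-81/10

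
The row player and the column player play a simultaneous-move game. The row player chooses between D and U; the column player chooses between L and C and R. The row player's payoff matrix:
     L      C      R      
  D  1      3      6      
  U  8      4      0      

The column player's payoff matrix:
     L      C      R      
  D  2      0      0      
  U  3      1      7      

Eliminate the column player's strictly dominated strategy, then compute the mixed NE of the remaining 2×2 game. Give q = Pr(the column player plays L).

The column player's strategy C is strictly dominated by L: 2 > 0 and 3 > 1. Eliminate C.
Set the row player's expected payoff from D equal to that from U:
  the row player's payoff from D: q·1 + (1−q)·6 = -5q + 6
  the row player's payoff from U: q·8 + (1−q)·0 = 8q
  -5q + 6 = 8q  ⇒  -13q = -6  ⇒  q = 6/13.

q = 6/13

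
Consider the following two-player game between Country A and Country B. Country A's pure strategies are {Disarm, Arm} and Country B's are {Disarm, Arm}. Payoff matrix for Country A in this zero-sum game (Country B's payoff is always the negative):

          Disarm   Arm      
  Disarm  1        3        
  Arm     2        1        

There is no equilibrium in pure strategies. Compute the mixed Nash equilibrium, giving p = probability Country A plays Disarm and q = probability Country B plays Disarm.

p = 1/3, q = 2/3

For Country B to be willing to mix, Country B must be indifferent between Disarm and Arm, which pins down Country A's mix.
  Country B's expected payoff from Disarm: p·(-1) + (1−p)·(-2) = p - 2
  Country B's expected payoff from Arm: p·(-3) + (1−p)·(-1) = -2p - 1
  p - 2 = -2p - 1  ⇒  3p = 1  ⇒  p = 1/3.
In a mixed equilibrium Country A is indifferent between Disarm and Arm; this condition fixes q.
  Country A's expected payoff from Disarm: q·1 + (1−q)·3 = -2q + 3
  Country A's expected payoff from Arm: q·2 + (1−q)·1 = q + 1
  -2q + 3 = q + 1  ⇒  -3q = -2  ⇒  q = 2/3.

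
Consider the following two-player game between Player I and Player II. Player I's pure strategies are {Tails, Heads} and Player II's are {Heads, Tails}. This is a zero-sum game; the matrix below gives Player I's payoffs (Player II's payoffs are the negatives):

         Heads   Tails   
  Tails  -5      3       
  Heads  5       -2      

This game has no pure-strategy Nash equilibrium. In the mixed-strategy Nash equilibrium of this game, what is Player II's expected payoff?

Player I's mix must leave Player II indifferent between Heads and Tails.
  Player II's expected payoff from Heads: p·5 + (1−p)·(-5) = 10p - 5
  Player II's expected payoff from Tails: p·(-3) + (1−p)·2 = -5p + 2
  10p - 5 = -5p + 2  ⇒  15p = 7  ⇒  p = 7/15.
At equilibrium Player II is indifferent across columns, so Player II's payoff equals the payoff from Heads: (7/15)·5 + (8/15)·(-5) = -1/3.

-1/3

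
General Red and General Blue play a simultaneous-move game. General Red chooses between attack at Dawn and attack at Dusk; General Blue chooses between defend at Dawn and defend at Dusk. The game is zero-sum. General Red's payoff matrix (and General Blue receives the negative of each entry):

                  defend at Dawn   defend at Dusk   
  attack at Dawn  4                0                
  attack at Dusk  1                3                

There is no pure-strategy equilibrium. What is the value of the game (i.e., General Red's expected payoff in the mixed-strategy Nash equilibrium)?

v = 2

General Red's indifference between attack at Dawn and attack at Dusk determines General Blue's mixing probability q:
  General Red's payoff to attack at Dawn: q·4 + (1−q)·0 = 4q
  General Red's payoff to attack at Dusk: q·1 + (1−q)·3 = -2q + 3
  4q = -2q + 3  ⇒  6q = 3  ⇒  q = 1/2.
The value is General Red's expected payoff against this mix (using attack at Dawn): (1/2)·4 + (1/2)·0 = 2.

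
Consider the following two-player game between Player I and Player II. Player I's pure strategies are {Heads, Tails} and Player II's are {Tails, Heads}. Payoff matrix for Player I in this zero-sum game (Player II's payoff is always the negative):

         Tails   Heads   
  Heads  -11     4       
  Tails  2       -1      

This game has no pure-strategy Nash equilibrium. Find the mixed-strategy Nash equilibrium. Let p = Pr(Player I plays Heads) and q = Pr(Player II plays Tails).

For Player II to be willing to mix, Player II must be indifferent between Tails and Heads, which pins down Player I's mix.
  Player II's payoff from Tails: p·11 + (1−p)·(-2) = 13p - 2
  Player II's payoff from Heads: p·(-4) + (1−p)·1 = -5p + 1
  13p - 2 = -5p + 1  ⇒  18p = 3  ⇒  p = 1/6.
For Player I to be willing to mix, Player I must be indifferent between Heads and Tails, which pins down Player II's mix.
  Player I's payoff from Heads: q·(-11) + (1−q)·4 = -15q + 4
  Player I's payoff from Tails: q·2 + (1−q)·(-1) = 3q - 1
  -15q + 4 = 3q - 1  ⇒  -18q = -5  ⇒  q = 5/18.

p = 1/6, q = 5/18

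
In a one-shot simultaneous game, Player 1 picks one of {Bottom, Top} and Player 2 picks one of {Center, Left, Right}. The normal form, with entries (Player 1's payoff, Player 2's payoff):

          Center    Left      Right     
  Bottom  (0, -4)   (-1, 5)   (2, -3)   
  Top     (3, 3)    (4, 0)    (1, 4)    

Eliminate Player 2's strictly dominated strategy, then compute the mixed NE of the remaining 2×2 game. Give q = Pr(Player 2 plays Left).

Player 2's strategy Center is strictly dominated by Right: -3 > -4 and 4 > 3. Eliminate Center.
Player 2's mix must leave Player 1 indifferent between Bottom and Top.
  Player 1's payoff to Bottom: q·(-1) + (1−q)·2 = -3q + 2
  Player 1's payoff to Top: q·4 + (1−q)·1 = 3q + 1
  -3q + 2 = 3q + 1  ⇒  -6q = -1  ⇒  q = 1/6.

q = 1/6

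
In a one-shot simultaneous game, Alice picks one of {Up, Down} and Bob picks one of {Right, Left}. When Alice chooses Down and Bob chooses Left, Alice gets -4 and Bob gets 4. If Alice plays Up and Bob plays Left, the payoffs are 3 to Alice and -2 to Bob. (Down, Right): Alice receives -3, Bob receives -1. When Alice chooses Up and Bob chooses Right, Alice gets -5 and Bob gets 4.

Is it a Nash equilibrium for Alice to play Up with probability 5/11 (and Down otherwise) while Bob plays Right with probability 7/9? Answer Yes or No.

Check Bob's indifference given Alice's mix p = 5/11:
  payoff from Right = 14/11; payoff from Left = 14/11 — equal.
Check Alice's indifference given Bob's mix q = 7/9:
  payoff from Up = -29/9; payoff from Down = -29/9 — equal.
Both players are indifferent, so neither can profitably deviate.

Yes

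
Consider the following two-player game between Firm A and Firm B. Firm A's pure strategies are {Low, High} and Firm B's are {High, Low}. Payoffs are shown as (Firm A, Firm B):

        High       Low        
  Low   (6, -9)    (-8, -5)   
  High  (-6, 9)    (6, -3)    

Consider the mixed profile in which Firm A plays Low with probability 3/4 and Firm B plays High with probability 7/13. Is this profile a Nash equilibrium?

Yes

Check Firm B's indifference given Firm A's mix p = 3/4:
  payoff from High = -9/2; payoff from Low = -9/2 — equal.
Check Firm A's indifference given Firm B's mix q = 7/13:
  payoff from Low = -6/13; payoff from High = -6/13 — equal.
Both players are indifferent, so neither can profitably deviate.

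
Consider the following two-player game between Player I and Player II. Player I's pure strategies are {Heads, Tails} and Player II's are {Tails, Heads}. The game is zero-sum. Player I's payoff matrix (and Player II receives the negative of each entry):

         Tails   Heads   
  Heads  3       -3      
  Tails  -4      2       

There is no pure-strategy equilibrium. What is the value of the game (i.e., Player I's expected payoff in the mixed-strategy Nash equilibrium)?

In a mixed equilibrium Player I is indifferent between Heads and Tails; this condition fixes q.
  Player I's expected payoff from Heads: q·3 + (1−q)·(-3) = 6q - 3
  Player I's expected payoff from Tails: q·(-4) + (1−q)·2 = -6q + 2
  6q - 3 = -6q + 2  ⇒  12q = 5  ⇒  q = 5/12.
The value is Player I's expected payoff against this mix (using Heads): (5/12)·3 + (7/12)·(-3) = -1/2.

v = -1/2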